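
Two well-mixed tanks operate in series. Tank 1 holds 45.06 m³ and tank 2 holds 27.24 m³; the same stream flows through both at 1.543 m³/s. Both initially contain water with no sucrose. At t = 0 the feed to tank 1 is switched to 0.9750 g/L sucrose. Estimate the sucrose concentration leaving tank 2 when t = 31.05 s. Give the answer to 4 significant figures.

0.3803 g/L

Each tank obeys Vᵢ dCᵢ/dt = Q(Cᵢ₋₁ − Cᵢ), so τᵢ = Vᵢ/Q.
τ₁ = 45.06/1.543 = 29.2029 s; τ₂ = 27.24/1.543 = 17.6539 s.
Tank 1: C₁ = C_in(1 − e^(−t/τ₁)). Tank 2 (τ₁ ≠ τ₂): C₂ = C_in[1 − (τ₁ e^(−t/τ₁) − τ₂ e^(−t/τ₂))/(τ₁ − τ₂)].
At t = 31.05: e^(−t/τ₁) = 0.345331, e^(−t/τ₂) = 0.172249.
C₂ = 0.9750·[1 − (29.2029·0.345331 − 17.6539·0.172249)/(11.5489)] = 0.9750·0.390092 = 0.380340 g/L.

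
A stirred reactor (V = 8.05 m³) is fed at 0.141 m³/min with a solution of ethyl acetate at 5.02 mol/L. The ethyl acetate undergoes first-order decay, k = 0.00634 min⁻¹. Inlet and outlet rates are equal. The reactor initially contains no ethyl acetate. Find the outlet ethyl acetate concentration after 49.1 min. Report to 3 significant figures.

Species balance: V dC/dt = Q C_in − Q C − k V C.
dC/dt = (Q/V) C_in − (Q/V + k) C; effective rate a = Q/V + k = 0.017516 + 0.00634 = 0.023856 min⁻¹.
C_ss = Q C_in/(Q + kV) = 3.6859 mol/L; C(t) = C_ss + (C₀ − C_ss) e^(−a t).
C(49.1) = 3.6859 + (-3.6859)·e^(−0.023856·49.1) = 3.6859 + (-3.6859)·0.30996 = 2.5434 mol/L.

2.54 mol/L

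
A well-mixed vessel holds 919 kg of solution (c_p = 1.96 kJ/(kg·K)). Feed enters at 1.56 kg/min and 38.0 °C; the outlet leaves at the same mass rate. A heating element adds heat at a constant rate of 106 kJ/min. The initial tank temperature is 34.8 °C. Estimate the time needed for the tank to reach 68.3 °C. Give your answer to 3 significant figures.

M c_p dT/dt = ṁ c_p (T_in − T) + Q̇.
τ = M/ṁ = 589.10 min; T_ss = T_in + Q̇/(ṁ c_p) = 72.668 °C.
T(t) = T_ss + (T₀ − T_ss) e^(−t/τ). Set T = 68.3:
e^(−t/τ) = (68.3 − 72.668)/(34.8 − 72.668) = 0.11534
t = −589.10 · ln(0.11534) = 1272.4 min.

1270 min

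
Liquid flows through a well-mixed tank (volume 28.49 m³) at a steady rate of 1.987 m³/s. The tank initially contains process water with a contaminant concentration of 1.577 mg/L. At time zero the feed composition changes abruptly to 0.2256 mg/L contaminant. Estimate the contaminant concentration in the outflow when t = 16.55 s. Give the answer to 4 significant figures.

Species balance on the tank: V dC/dt = Q(C_in − C).
Time constant τ = V/Q = 28.49/1.987 = 14.3382 s.
Solution: C(t) = C_in + (C₀ − C_in) e^(−t/τ).
C(16.55) = 0.2256 + (1.577 − 0.2256)·e^(−16.55/14.3382) = 0.2256 + (1.35140)·0.315291 = 0.651684 mg/L.

0.6517 mg/L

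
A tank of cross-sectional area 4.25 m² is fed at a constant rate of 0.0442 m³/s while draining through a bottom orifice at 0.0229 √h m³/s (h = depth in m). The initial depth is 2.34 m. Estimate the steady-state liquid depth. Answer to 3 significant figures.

Level balance: A dh/dt = 0.0442 − 0.0229 √h. Setting dh/dt = 0:
Q_in = 0.0229 √h_ss ⇒ √h_ss = 0.0442/0.0229 = 1.9301.
h_ss = 1.9301² = 3.7254 m. (Since h₀ = 2.34 m < h_ss, the level will rise toward this value.)

3.73 m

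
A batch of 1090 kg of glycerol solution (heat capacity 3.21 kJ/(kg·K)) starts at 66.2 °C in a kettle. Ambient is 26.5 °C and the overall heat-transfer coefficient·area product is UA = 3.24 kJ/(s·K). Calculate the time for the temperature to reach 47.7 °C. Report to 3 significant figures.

677 s

Lumped-capacitance energy balance: M c_p dT/dt = UA(T_amb − T).
τ = M c_p/UA = 1079.9 s; T_ss = T_amb = 26.500 °C.
T(t) = T_ss + (T₀ − T_ss)e^(−t/τ); set T = 47.7:
t = −τ ln[(T − T_ss)/(T₀ − T_ss)] = −1079.9 · ln(0.53401) = 677.48 s.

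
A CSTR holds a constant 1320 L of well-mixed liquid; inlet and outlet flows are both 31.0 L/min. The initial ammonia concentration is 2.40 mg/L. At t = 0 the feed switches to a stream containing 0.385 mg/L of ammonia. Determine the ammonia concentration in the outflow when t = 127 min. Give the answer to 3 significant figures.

0.487 mg/L

Accumulation = in − out for the solute gives V dC/dt = Q(C_in − C).
Time constant τ = V/Q = 1320/31.0 = 42.581 min.
Integrating: C(t) = C_in + (C₀ − C_in) e^(−t/τ).
C(127) = 0.385 + (2.40 − 0.385)·e^(−127/42.581) = 0.385 + (2.0150)·0.050662 = 0.48708 mg/L.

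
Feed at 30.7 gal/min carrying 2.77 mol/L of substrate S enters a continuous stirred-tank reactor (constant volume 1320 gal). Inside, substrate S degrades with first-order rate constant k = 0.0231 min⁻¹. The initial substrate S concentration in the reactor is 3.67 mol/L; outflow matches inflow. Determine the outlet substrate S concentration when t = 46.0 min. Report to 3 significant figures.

Species balance: V dC/dt = Q C_in − Q C − k V C.
dC/dt = (Q/V) C_in − (Q/V + k) C; effective rate a = Q/V + k = 0.023258 + 0.0231 = 0.046358 min⁻¹.
C_ss = Q C_in/(Q + kV) = 1.3897 mol/L; C(t) = C_ss + (C₀ − C_ss) e^(−a t).
C(46.0) = 1.3897 + (2.2803)·e^(−0.046358·46.0) = 1.3897 + (2.2803)·0.11855 = 1.6600 mol/L.

1.66 mol/L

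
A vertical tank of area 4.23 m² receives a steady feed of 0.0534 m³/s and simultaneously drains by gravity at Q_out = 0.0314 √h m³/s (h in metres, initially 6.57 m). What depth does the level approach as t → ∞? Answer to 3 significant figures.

Level balance: A dh/dt = 0.0534 − 0.0314 √h. Setting dh/dt = 0:
Q_in = 0.0314 √h_ss ⇒ √h_ss = 0.0534/0.0314 = 1.7006.
h_ss = 1.7006² = 2.8922 m. (Since h₀ = 6.57 m > h_ss, the level will fall toward this value.)

2.89 m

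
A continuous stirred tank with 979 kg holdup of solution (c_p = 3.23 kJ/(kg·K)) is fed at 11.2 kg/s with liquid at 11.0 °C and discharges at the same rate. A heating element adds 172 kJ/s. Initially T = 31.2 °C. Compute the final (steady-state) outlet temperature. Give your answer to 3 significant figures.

Energy balance: M c_p dT/dt = ṁ c_p (T_in − T) + 172.
At steady state dT/dt = 0 ⇒ T_ss = T_in + Q̇/(ṁ c_p) = 11.0 + 172/(11.2·3.23) = 15.755 °C.

15.8 °C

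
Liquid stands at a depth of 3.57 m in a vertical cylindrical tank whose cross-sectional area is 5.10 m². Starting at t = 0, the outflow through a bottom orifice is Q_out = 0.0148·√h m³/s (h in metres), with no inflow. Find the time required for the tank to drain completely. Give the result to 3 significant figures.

A dh/dt = −Q_out = −0.0148 √h.
Separate and integrate: 2(√h − √h₀) = −(0.0148/A) t.
Set h = 0: 2√h₀ = (0.0148/A) t_empty ⇒ t_empty = 2A√h₀/0.0148.
t_empty = 2·5.10·√3.57/0.0148 = 10.200·1.8894/0.0148 = 1302.2 s.

1300 s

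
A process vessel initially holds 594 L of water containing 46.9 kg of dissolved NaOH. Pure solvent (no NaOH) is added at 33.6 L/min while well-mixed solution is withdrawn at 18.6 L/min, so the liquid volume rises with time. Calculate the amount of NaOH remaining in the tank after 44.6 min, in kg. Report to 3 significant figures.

18.4 kg

Let m(t) be the amount of NaOH. Volume: V(t) = V₀ + (Q_in − Q_out) t = 594 + 15.000 t; V(44.6) = 1263.0 L.
No NaOH enters, so dm/dt = −Q_out · (m/V).
Separate: dm/m = −Q_out dt/V(t) ⇒ ln(m/m₀) = −(Q_out/(Q_in−Q_out)) ln(V/V₀).
m = m₀ (V₀/V)^(Q_out/(Q_in−Q_out)) = 46.9 × (594/1263.0)^(1.2400) = 18.405 kg.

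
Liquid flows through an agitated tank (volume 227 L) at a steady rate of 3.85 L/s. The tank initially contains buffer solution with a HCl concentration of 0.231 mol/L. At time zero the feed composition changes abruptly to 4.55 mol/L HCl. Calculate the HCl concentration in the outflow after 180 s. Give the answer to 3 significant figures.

4.35 mol/L

Unsteady species balance (constant V, well mixed): V dC/dt = Q(C_in − C).
So dC/dt = (C_in − C)/τ with τ = V/Q = 227/3.85 = 58.961 s.
Solution: C(t) = C_in + (C₀ − C_in) e^(−t/τ).
C(180) = 4.55 + (0.231 − 4.55)·e^(−180/58.961) = 4.55 + (-4.3190)·0.047224 = 4.3460 mol/L.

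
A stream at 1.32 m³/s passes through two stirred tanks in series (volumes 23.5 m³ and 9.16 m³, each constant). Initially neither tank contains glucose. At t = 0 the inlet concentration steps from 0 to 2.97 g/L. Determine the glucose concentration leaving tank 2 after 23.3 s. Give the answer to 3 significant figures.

1.72 g/L

Species balance on tank i: dCᵢ/dt = (Cᵢ₋₁ − Cᵢ)/τᵢ with τᵢ = Vᵢ/Q.
τ₁ = 23.5/1.32 = 17.803 s; τ₂ = 9.16/1.32 = 6.9394 s.
Solving the cascade with C₁(0)=C₂(0)=0 gives C₂(t) = C_in[1 − (τ₁ e^(−t/τ₁) − τ₂ e^(−t/τ₂))/(τ₁ − τ₂)].
At t = 23.3: e^(−t/τ₁) = 0.27015, e^(−t/τ₂) = 0.034817.
C₂ = 2.97·[1 − (17.803·0.27015 − 6.9394·0.034817)/(10.864)] = 2.97·0.57952 = 1.7212 g/L.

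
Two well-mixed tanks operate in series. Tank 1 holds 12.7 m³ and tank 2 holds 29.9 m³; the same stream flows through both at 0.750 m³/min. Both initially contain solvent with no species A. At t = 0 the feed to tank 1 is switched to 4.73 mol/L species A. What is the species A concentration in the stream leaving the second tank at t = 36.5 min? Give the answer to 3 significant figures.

1.84 mol/L

Each tank obeys Vᵢ dCᵢ/dt = Q(Cᵢ₋₁ − Cᵢ), so τᵢ = Vᵢ/Q.
τ₁ = 12.7/0.750 = 16.933 min; τ₂ = 29.9/0.750 = 39.867 min.
Tank 1: C₁ = C_in(1 − e^(−t/τ₁)). Tank 2 (τ₁ ≠ τ₂): C₂ = C_in[1 − (τ₁ e^(−t/τ₁) − τ₂ e^(−t/τ₂))/(τ₁ − τ₂)].
At t = 36.5: e^(−t/τ₁) = 0.11584, e^(−t/τ₂) = 0.40030.
C₂ = 4.73·[1 − (16.933·0.11584 − 39.867·0.40030)/(-22.933)] = 4.73·0.38967 = 1.8432 mol/L.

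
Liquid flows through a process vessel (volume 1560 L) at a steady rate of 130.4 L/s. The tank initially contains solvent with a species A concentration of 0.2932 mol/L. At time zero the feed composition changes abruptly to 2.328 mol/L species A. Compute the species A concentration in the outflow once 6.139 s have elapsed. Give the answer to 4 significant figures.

1.110 mol/L

Mass balance on the solute (V constant): V dC/dt = Q(C_in − C).
So dC/dt = (C_in − C)/τ with τ = V/Q = 1560/130.4 = 11.9632 s.
C approaches C_in exponentially: C(t) = C_in + (C₀ − C_in) e^(−t/τ).
C(6.139) = 2.328 + (0.2932 − 2.328)·e^(−6.139/11.9632) = 2.328 + (-2.03480)·0.598603 = 1.10996 mol/L.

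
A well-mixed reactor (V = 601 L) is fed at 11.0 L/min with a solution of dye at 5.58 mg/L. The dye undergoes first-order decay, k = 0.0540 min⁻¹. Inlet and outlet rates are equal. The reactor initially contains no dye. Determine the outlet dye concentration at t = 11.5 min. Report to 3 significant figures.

Species balance: V dC/dt = Q C_in − Q C − k V C.
dC/dt = (Q/V) C_in − (Q/V + k) C; effective rate a = Q/V + k = 0.018303 + 0.0540 = 0.072303 min⁻¹.
C_ss = Q C_in/(Q + kV) = 1.4125 mg/L; C(t) = C_ss + (C₀ − C_ss) e^(−a t).
C(11.5) = 1.4125 + (-1.4125)·e^(−0.072303·11.5) = 1.4125 + (-1.4125)·0.43540 = 0.79751 mg/L.

0.798 mg/L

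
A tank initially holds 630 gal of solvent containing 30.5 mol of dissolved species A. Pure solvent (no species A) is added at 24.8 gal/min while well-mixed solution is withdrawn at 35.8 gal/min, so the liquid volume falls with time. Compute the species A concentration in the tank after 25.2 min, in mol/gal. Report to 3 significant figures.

Total volume: dV/dt = Q_in − Q_out = -11.000 gal/min, so V(t) = 630 − 11.000 t and V(25.2) = 352.80 gal.
Solute balance: dm/dt = 0 − Q_out C = −Q_out m/V(t).
Separate: dm/m = −Q_out dt/V(t) ⇒ ln(m/m₀) = −(Q_out/(Q_in−Q_out)) ln(V/V₀).
m = m₀ (V₀/V)^(Q_out/(Q_in−Q_out)) = 30.5 × (630/352.80)^(-3.2545) = 4.6213 mol.
C = m/V = 4.6213/352.80 = 0.013099 mol/gal.

0.0131 mol/gal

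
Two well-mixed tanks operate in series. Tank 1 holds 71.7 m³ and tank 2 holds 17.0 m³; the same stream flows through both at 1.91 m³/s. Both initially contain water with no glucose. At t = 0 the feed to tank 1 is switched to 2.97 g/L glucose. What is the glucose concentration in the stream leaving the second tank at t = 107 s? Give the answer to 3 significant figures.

2.74 g/L

Species balance on tank i: dCᵢ/dt = (Cᵢ₋₁ − Cᵢ)/τᵢ with τᵢ = Vᵢ/Q.
τ₁ = 71.7/1.91 = 37.539 s; τ₂ = 17.0/1.91 = 8.9005 s.
Tank 1: C₁ = C_in(1 − e^(−t/τ₁)). Tank 2 (τ₁ ≠ τ₂): C₂ = C_in[1 − (τ₁ e^(−t/τ₁) − τ₂ e^(−t/τ₂))/(τ₁ − τ₂)].
At t = 107: e^(−t/τ₁) = 0.057824, e^(−t/τ₂) = 6.0119e-06.
C₂ = 2.97·[1 − (37.539·0.057824 − 8.9005·6.0119e-06)/(28.639)] = 2.97·0.92421 = 2.7449 g/L.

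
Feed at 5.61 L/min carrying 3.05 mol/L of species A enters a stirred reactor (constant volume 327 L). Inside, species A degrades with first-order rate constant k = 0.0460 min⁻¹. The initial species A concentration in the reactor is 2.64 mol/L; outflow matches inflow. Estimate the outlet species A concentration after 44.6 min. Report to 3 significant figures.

0.937 mol/L

Species balance: V dC/dt = Q C_in − Q C − k V C.
dC/dt = (Q/V) C_in − (Q/V + k) C; effective rate a = Q/V + k = 0.017156 + 0.0460 = 0.063156 min⁻¹.
C_ss = Q C_in/(Q + kV) = 0.82852 mol/L; C(t) = C_ss + (C₀ − C_ss) e^(−a t).
C(44.6) = 0.82852 + (1.8115)·e^(−0.063156·44.6) = 0.82852 + (1.8115)·0.059800 = 0.93684 mol/L.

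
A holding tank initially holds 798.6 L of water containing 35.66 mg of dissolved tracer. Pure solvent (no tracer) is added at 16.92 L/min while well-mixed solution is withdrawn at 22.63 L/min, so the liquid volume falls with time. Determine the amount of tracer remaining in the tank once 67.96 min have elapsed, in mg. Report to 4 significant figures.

2.552 mg

Total volume: dV/dt = Q_in − Q_out = -5.71000 L/min, so V(t) = 798.6 − 5.71000 t and V(67.96) = 410.548 L.
No tracer enters, so dm/dt = −Q_out · (m/V).
dm/m = −Q_out dt/(V₀ − 5.71000 t); integrating gives ln(m/m₀) = −(Q_out/(Q_in−Q_out)) ln(V/V₀).
m = m₀ (V₀/V)^(Q_out/(Q_in−Q_out)) = 35.66 × (798.6/410.548)^(-3.96322) = 2.55240 mg.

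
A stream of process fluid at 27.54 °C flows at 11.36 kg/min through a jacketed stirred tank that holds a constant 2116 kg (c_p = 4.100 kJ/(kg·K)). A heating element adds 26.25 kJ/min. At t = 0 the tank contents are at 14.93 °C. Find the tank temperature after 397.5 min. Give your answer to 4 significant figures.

26.54 °C

M c_p dT/dt = ṁ c_p (T_in − T) + Q̇.
Rearrange: dT/dt = (T_ss − T)/τ with τ = M/ṁ = 186.268 min and T_ss = T_in + Q̇/(ṁ c_p) = 28.1036 °C.
Integrating: T(t) = T_ss + (T₀ − T_ss) e^(−t/τ).
T(397.5) = 28.1036 + (-13.1736)·e^(−397.5/186.268) = 28.1036 + (-13.1736)·0.118360 = 26.5444 °C.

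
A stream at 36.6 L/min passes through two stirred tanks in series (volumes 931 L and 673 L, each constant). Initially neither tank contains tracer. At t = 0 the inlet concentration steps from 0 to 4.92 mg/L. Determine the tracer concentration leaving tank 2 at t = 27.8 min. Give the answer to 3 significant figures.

1.80 mg/L

Species balance on tank i: dCᵢ/dt = (Cᵢ₋₁ − Cᵢ)/τᵢ with τᵢ = Vᵢ/Q.
τ₁ = 931/36.6 = 25.437 min; τ₂ = 673/36.6 = 18.388 min.
Solving the cascade with C₁(0)=C₂(0)=0 gives C₂(t) = C_in[1 − (τ₁ e^(−t/τ₁) − τ₂ e^(−t/τ₂))/(τ₁ − τ₂)].
At t = 27.8: e^(−t/τ₁) = 0.33525, e^(−t/τ₂) = 0.22050.
C₂ = 4.92·[1 − (25.437·0.33525 − 18.388·0.22050)/(7.0492)] = 4.92·0.36543 = 1.7979 mg/L.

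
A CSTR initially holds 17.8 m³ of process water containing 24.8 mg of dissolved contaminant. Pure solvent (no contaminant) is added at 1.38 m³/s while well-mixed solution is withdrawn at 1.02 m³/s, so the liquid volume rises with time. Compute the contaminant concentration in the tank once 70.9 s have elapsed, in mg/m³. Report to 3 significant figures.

0.0460 mg/m³

Let m(t) be the amount of contaminant. Volume: V(t) = V₀ + (Q_in − Q_out) t = 17.8 + 0.36000 t; V(70.9) = 43.324 m³.
Species balance (pure solvent in): dm/dt = −Q_out · m/V(t).
dm/m = −Q_out dt/(V₀ + 0.36000 t); integrating gives ln(m/m₀) = −(Q_out/(Q_in−Q_out)) ln(V/V₀).
m = m₀ (V₀/V)^(Q_out/(Q_in−Q_out)) = 24.8 × (17.8/43.324)^(2.8333) = 1.9949 mg.
C = m/V = 1.9949/43.324 = 0.046045 mg/m³.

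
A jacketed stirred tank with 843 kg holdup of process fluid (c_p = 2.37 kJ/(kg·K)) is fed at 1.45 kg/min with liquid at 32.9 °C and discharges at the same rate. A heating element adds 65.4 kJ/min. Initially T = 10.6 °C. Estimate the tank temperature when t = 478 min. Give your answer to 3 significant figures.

M c_p dT/dt = ṁ c_p (T_in − T) + Q̇.
τ = M/ṁ = 581.38 min; T_ss = T_in + Q̇/(ṁ c_p) = 32.9 + 65.4/(1.45·2.37) = 51.931 °C.
Integrating: T(t) = T_ss + (T₀ − T_ss) e^(−t/τ).
T(478) = 51.931 + (-41.331)·e^(−478/581.38) = 51.931 + (-41.331)·0.43947 = 33.767 °C.

33.8 °C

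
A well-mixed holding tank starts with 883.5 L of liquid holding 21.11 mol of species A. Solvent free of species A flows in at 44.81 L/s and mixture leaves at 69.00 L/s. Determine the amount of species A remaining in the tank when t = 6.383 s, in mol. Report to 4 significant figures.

12.20 mol

Let m(t) be the amount of species A. Volume: V(t) = V₀ + (Q_in − Q_out) t = 883.5 − 24.1900 t; V(6.383) = 729.095 L.
No species A enters, so dm/dt = −Q_out · (m/V).
Separate: dm/m = −Q_out dt/V(t) ⇒ ln(m/m₀) = −(Q_out/(Q_in−Q_out)) ln(V/V₀).
m = m₀ (V₀/V)^(Q_out/(Q_in−Q_out)) = 21.11 × (883.5/729.095)^(-2.85242) = 12.2049 mol.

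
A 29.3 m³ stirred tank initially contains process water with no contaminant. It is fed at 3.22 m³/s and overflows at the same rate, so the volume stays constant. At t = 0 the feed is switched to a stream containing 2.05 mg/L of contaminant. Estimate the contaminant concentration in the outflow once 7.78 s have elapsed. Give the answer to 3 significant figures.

Transient balance on the dissolved component: V dC/dt = Q(C_in − C).
Rewrite as dC/dt + C/τ = C_in/τ, τ = V/Q = 9.0994 s.
Solution: C(t) = C_in + (C₀ − C_in) e^(−t/τ).
C(7.78) = 2.05 + (0 − 2.05)·e^(−7.78/9.0994) = 2.05 + (-2.0500)·0.42528 = 1.1782 mg/L.

1.18 mg/L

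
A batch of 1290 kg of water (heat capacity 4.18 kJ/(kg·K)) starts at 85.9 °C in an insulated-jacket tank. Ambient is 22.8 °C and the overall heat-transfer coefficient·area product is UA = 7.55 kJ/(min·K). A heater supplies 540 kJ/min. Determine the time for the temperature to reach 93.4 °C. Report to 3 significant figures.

Energy balance: M c_p dT/dt = −UA(T − T_amb) + Q̇.
τ = M c_p/UA = 714.20 min; T_ss = T_amb + Q̇/UA = 22.8 + 540/7.55 = 94.323 °C.
T(t) = T_ss + (T₀ − T_ss)e^(−t/τ); set T = 93.4:
t = −τ ln[(T − T_ss)/(T₀ − T_ss)] = −714.20 · ln(0.10960) = 1579.0 min.

1580 min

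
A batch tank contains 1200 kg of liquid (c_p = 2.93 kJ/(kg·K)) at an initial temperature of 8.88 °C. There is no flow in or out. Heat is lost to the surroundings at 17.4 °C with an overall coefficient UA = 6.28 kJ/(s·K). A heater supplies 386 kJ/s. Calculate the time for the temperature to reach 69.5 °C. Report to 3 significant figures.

1130 s

M c_p dT/dt = −UA(T − T_amb) + Q̇.
τ = M c_p/UA = 559.87 s; T_ss = T_amb + Q̇/UA = 17.4 + 386/6.28 = 78.865 °C.
T(t) = T_ss + (T₀ − T_ss)e^(−t/τ); set T = 69.5:
t = −τ ln[(T − T_ss)/(T₀ − T_ss)] = −559.87 · ln(0.13381) = 1126.1 s.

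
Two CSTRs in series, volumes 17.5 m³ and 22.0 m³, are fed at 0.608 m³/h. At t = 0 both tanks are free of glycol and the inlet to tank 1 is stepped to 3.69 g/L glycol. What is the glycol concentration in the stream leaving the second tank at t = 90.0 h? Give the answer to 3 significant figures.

Time constants: τᵢ = Vᵢ/Q for each well-mixed tank.
τ₁ = 17.5/0.608 = 28.783 h; τ₂ = 22.0/0.608 = 36.184 h.
Solving the cascade with C₁(0)=C₂(0)=0 gives C₂(t) = C_in[1 − (τ₁ e^(−t/τ₁) − τ₂ e^(−t/τ₂))/(τ₁ − τ₂)].
At t = 90.0: e^(−t/τ₁) = 0.043855, e^(−t/τ₂) = 0.083136.
C₂ = 3.69·[1 − (28.783·0.043855 − 36.184·0.083136)/(-7.4013)] = 3.69·0.76410 = 2.8195 g/L.

2.82 g/L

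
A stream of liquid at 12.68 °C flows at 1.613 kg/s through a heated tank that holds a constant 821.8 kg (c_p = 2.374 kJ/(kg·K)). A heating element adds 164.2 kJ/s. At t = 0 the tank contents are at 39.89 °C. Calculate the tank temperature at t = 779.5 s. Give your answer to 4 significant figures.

M c_p dT/dt = ṁ c_p (T_in − T) + Q̇.
τ = M/ṁ = 509.485 s; T_ss = T_in + Q̇/(ṁ c_p) = 12.68 + 164.2/(1.613·2.374) = 55.5603 °C.
T approaches T_ss exponentially: T(t) = T_ss + (T₀ − T_ss) e^(−t/τ).
T(779.5) = 55.5603 + (-15.6703)·e^(−779.5/509.485) = 55.5603 + (-15.6703)·0.216541 = 52.1671 °C.

52.17 °C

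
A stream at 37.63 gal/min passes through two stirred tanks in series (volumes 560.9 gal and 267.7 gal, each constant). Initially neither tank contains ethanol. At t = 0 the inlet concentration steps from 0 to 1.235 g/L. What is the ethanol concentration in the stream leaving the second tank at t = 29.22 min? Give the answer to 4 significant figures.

0.9209 g/L

Time constants: τᵢ = Vᵢ/Q for each well-mixed tank.
τ₁ = 560.9/37.63 = 14.9057 min; τ₂ = 267.7/37.63 = 7.11400 min.
Solving the cascade with C₁(0)=C₂(0)=0 gives C₂(t) = C_in[1 − (τ₁ e^(−t/τ₁) − τ₂ e^(−t/τ₂))/(τ₁ − τ₂)].
At t = 29.22: e^(−t/τ₁) = 0.140812, e^(−t/τ₂) = 0.0164506.
C₂ = 1.235·[1 − (14.9057·0.140812 − 7.11400·0.0164506)/(7.79166)] = 1.235·0.745642 = 0.920868 g/L.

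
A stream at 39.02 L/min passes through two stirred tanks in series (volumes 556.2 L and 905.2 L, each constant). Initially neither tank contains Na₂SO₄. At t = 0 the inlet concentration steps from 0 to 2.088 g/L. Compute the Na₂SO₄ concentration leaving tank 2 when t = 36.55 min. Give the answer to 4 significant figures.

Each tank obeys Vᵢ dCᵢ/dt = Q(Cᵢ₋₁ − Cᵢ), so τᵢ = Vᵢ/Q.
τ₁ = 556.2/39.02 = 14.2542 min; τ₂ = 905.2/39.02 = 23.1984 min.
Solving the cascade with C₁(0)=C₂(0)=0 gives C₂(t) = C_in[1 − (τ₁ e^(−t/τ₁) − τ₂ e^(−t/τ₂))/(τ₁ − τ₂)].
At t = 36.55: e^(−t/τ₁) = 0.0769845, e^(−t/τ₂) = 0.206895.
C₂ = 2.088·[1 − (14.2542·0.0769845 − 23.1984·0.206895)/(-8.94413)] = 2.088·0.586066 = 1.22371 g/L.

1.224 g/L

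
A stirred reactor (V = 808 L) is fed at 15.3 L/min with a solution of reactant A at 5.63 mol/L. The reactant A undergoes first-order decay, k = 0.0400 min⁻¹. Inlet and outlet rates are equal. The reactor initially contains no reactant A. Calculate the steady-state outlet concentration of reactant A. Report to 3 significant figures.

Accumulation = in − out − consumed: V dC/dt = Q C_in − Q C − k V C.
At steady state: 0 = Q C_in − (Q + kV) C_ss, so C_ss = Q C_in/(Q + kV).
C_ss = 15.3·5.63/(15.3 + 0.0400·808) = 86.139/47.620 = 1.8089 mol/L.

1.81 mol/L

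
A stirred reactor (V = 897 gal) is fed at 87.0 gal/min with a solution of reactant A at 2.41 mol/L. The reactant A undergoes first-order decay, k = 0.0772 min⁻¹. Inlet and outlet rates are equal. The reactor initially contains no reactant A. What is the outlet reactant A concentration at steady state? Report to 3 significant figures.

V dC/dt = Q(C_in − C) − k V C.
Steady state (dC/dt = 0): C_ss = Q C_in/(Q + kV) = C_in/(1 + kV/Q).
C_ss = 87.0·2.41/(87.0 + 0.0772·897) = 209.67/156.25 = 1.3419 mol/L.

1.34 mol/L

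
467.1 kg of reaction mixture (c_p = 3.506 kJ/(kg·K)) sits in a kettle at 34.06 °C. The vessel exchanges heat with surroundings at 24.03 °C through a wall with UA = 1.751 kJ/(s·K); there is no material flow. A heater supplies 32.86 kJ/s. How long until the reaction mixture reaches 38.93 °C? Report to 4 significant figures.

Lumped-capacitance energy balance: M c_p dT/dt = UA(T_amb − T) + Q̇.
τ = M c_p/UA = 935.267 s; T_ss = T_amb + Q̇/UA = 24.03 + 32.86/1.751 = 42.7964 °C.
T(t) = T_ss + (T₀ − T_ss)e^(−t/τ); set T = 38.93:
t = −τ ln[(T − T_ss)/(T₀ − T_ss)] = −935.267 · ln(0.442563) = 762.403 s.

762.4 s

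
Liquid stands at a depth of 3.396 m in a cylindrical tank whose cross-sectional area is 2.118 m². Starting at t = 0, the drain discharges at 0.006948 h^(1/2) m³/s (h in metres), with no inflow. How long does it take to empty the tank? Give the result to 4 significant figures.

With no inflow, A dh/dt = −0.006948 √h.
This is separable: 2 d(√h)/dt = −0.006948/A, so √h = √h₀ − (0.006948/(2A)) t.
Set h = 0: 2√h₀ = (0.006948/A) t_empty ⇒ t_empty = 2A√h₀/0.006948.
t_empty = 2·2.118·√3.396/0.006948 = 4.23600·1.84282/0.006948 = 1123.52 s.

1124 s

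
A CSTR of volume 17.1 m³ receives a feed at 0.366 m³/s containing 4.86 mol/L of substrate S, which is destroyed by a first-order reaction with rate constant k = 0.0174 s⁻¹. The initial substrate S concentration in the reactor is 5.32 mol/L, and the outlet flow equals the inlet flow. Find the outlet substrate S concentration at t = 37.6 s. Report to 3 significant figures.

3.29 mol/L

V dC/dt = Q(C_in − C) − k V C.
dC/dt = (Q/V) C_in − (Q/V + k) C; effective rate a = Q/V + k = 0.021404 + 0.0174 = 0.038804 s⁻¹.
C_ss = Q C_in/(Q + kV) = 2.6807 mol/L; C(t) = C_ss + (C₀ − C_ss) e^(−a t).
C(37.6) = 2.6807 + (2.6393)·e^(−0.038804·37.6) = 2.6807 + (2.6393)·0.23247 = 3.2943 mol/L.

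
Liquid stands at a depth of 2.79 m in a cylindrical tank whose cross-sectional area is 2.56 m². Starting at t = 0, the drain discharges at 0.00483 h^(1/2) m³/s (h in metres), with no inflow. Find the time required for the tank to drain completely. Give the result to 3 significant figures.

1770 s

With no inflow, A dh/dt = −0.00483 √h.
This is separable: 2 d(√h)/dt = −0.00483/A, so √h = √h₀ − (0.00483/(2A)) t.
Tank is empty when √h = 0: t_empty = 2A√h₀/0.00483.
t_empty = 2·2.56·√2.79/0.00483 = 5.1200·1.6703/0.00483 = 1770.6 s.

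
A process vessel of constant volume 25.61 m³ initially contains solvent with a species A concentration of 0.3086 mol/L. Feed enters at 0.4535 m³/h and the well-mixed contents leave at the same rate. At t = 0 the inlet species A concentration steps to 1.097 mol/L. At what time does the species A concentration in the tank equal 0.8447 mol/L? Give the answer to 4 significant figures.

64.34 h

Species balance on the tank: V dC/dt = Q(C_in − C), so τ = V/Q = 56.4719 h.
C(t) = C_in + (C₀ − C_in) e^(−t/τ). Set C = 0.8447 and solve for t:
e^(−t/τ) = (C − C_in)/(C₀ − C_in) = (0.8447 − 1.097)/(0.3086 − 1.097) = 0.320015
t = −τ ln(…) = 56.4719 × 1.13939 = 64.3433 h.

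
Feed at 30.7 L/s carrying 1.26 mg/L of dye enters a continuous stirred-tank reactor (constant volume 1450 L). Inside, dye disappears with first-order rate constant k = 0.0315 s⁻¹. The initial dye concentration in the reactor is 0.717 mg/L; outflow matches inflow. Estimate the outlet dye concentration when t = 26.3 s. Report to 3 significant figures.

0.559 mg/L

Species balance: V dC/dt = Q C_in − Q C − k V C.
This is linear with rate a = Q/V + k = 0.052672 s⁻¹.
C_ss = Q C_in/(Q + kV) = 0.50647 mg/L; C(t) = C_ss + (C₀ − C_ss) e^(−a t).
C(26.3) = 0.50647 + (0.21053)·e^(−0.052672·26.3) = 0.50647 + (0.21053)·0.25025 = 0.55916 mg/L.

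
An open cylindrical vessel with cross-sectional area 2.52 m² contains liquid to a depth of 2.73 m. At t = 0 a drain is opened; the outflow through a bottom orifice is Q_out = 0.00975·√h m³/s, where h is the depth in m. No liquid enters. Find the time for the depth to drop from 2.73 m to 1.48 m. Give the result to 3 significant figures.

Accumulation of liquid (constant cross-section A): A dh/dt = −0.00975 √h.
∫ h^(−1/2) dh = −(0.00975/A) ∫ dt, giving 2√h = 2√h₀ − (0.00975/A) t.
t = 2A(√h₀ − √h)/0.00975 = 2·2.52·(√2.73 − √1.48)/0.00975
  = 5.0400 × (1.6523 − 1.2166) / 0.00975 = 225.23 s.

225 s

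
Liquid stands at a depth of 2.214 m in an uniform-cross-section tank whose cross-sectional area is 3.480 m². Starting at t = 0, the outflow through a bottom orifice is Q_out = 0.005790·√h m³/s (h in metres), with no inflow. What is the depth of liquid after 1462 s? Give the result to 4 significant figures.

0.07383 m

A dh/dt = −Q_out = −0.005790 √h.
This is separable: 2 d(√h)/dt = −0.005790/A, so √h = √h₀ − (0.005790/(2A)) t.
√h = √2.214 − 0.005790·1462/(2·3.480) = 1.48795 − 1.21623 = 0.271719.
h = 0.271719² = 0.0738311 m.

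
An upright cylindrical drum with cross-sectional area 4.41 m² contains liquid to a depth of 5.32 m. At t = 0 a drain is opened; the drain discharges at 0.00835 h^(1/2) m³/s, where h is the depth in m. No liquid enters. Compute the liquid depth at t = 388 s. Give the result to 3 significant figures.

3.76 m

With no inflow, A dh/dt = −0.00835 √h.
This is separable: 2 d(√h)/dt = −0.00835/A, so √h = √h₀ − (0.00835/(2A)) t.
√h = √5.32 − 0.00835·388/(2·4.41) = 2.3065 − 0.36732 = 1.9392.
h = 1.9392² = 3.7605 m.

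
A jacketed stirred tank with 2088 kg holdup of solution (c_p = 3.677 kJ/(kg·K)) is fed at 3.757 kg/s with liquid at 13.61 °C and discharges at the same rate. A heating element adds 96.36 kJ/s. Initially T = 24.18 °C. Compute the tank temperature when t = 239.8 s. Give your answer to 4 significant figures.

22.92 °C

Unsteady energy balance on the tank contents: M c_p dT/dt = ṁ c_p (T_in − T) + 96.36.
τ = M/ṁ = 555.763 s; T_ss = T_in + Q̇/(ṁ c_p) = 13.61 + 96.36/(3.757·3.677) = 20.5853 °C.
Solution: T(t) = T_ss + (T₀ − T_ss) e^(−t/τ).
T(239.8) = 20.5853 + (3.59471)·e^(−239.8/555.763) = 20.5853 + (3.59471)·0.649548 = 22.9202 °C.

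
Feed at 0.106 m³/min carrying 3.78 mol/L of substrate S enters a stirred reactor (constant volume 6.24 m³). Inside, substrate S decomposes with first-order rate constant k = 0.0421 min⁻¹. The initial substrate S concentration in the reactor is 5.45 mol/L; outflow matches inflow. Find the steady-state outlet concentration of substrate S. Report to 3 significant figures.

1.09 mol/L

Species balance: V dC/dt = Q C_in − Q C − k V C.
At steady state: 0 = Q C_in − (Q + kV) C_ss, so C_ss = Q C_in/(Q + kV).
C_ss = 0.106·3.78/(0.106 + 0.0421·6.24) = 0.40068/0.36870 = 1.0867 mol/L.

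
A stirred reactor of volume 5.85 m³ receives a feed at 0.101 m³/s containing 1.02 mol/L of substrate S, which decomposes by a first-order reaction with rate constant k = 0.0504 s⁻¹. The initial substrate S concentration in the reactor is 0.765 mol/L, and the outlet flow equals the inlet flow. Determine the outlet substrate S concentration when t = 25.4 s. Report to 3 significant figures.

0.351 mol/L

Accumulation = in − out − consumed: V dC/dt = Q C_in − Q C − k V C.
dC/dt = (Q/V) C_in − (Q/V + k) C; effective rate a = Q/V + k = 0.017265 + 0.0504 = 0.067665 s⁻¹.
C_ss = Q C_in/(Q + kV) = 0.26026 mol/L; C(t) = C_ss + (C₀ − C_ss) e^(−a t).
C(25.4) = 0.26026 + (0.50474)·e^(−0.067665·25.4) = 0.26026 + (0.50474)·0.17930 = 0.35076 mol/L.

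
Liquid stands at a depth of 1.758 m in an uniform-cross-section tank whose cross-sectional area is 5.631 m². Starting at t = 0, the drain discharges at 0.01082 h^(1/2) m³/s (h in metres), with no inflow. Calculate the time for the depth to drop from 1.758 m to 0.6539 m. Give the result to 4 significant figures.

A dh/dt = −Q_out = −0.01082 √h.
This is separable: 2 d(√h)/dt = −0.01082/A, so √h = √h₀ − (0.01082/(2A)) t.
t = 2A(√h₀ − √h)/0.01082 = 2·5.631·(√1.758 − √0.6539)/0.01082
  = 11.2620 × (1.32590 − 0.808641) / 0.01082 = 538.385 s.

538.4 s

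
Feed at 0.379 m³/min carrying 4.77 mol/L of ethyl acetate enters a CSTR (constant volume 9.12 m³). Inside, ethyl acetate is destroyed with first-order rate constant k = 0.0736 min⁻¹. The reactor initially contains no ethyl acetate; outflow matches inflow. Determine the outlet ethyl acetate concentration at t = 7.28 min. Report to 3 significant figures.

Species balance: V dC/dt = Q C_in − Q C − k V C.
This is linear with rate a = Q/V + k = 0.11516 min⁻¹.
C_ss = Q C_in/(Q + kV) = 1.7214 mol/L; C(t) = C_ss + (C₀ − C_ss) e^(−a t).
C(7.28) = 1.7214 + (-1.7214)·e^(−0.11516·7.28) = 1.7214 + (-1.7214)·0.43243 = 0.97700 mol/L.

0.977 mol/L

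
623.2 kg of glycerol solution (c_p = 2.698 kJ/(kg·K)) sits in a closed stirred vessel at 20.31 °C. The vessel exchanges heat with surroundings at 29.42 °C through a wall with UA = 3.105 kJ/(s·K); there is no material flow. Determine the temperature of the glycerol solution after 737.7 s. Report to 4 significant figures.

M c_p dT/dt = −UA(T − T_amb).
dT/dt = (T_ss − T)/τ with T_ss = T_amb = 29.4200 °C, τ = M c_p/UA = 623.2·2.698/3.105 = 541.512 s.
This is linear first-order; T(t) = T_ss + (T₀ − T_ss) e^(−t/τ).
T(737.7) = 29.4200 + (-9.11000)·0.256072 = 27.0872 °C.

27.09 °C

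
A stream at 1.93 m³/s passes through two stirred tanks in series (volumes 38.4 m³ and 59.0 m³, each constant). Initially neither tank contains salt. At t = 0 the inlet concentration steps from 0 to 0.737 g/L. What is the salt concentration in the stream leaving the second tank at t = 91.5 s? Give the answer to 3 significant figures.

0.645 g/L

Species balance on tank i: dCᵢ/dt = (Cᵢ₋₁ − Cᵢ)/τᵢ with τᵢ = Vᵢ/Q.
τ₁ = 38.4/1.93 = 19.896 s; τ₂ = 59.0/1.93 = 30.570 s.
Solving the cascade with C₁(0)=C₂(0)=0 gives C₂(t) = C_in[1 − (τ₁ e^(−t/τ₁) − τ₂ e^(−t/τ₂))/(τ₁ − τ₂)].
At t = 91.5: e^(−t/τ₁) = 0.010064, e^(−t/τ₂) = 0.050130.
C₂ = 0.737·[1 − (19.896·0.010064 − 30.570·0.050130)/(-10.674)] = 0.737·0.87518 = 0.64501 g/L.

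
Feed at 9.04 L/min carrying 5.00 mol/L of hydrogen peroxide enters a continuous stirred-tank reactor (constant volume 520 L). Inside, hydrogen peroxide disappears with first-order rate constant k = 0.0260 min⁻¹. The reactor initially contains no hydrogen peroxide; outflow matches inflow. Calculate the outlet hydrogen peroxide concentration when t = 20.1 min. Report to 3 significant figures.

1.17 mol/L

Species balance: V dC/dt = Q C_in − Q C − k V C.
This is linear with rate a = Q/V + k = 0.043385 min⁻¹.
C_ss = Q C_in/(Q + kV) = 2.0035 mol/L; C(t) = C_ss + (C₀ − C_ss) e^(−a t).
C(20.1) = 2.0035 + (-2.0035)·e^(−0.043385·20.1) = 2.0035 + (-2.0035)·0.41810 = 1.1659 mol/L.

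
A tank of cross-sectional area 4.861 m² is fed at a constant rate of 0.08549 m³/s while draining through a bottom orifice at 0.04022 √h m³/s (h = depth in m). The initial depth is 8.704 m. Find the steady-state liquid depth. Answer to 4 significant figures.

Unsteady balance on liquid volume: A dh/dt = Q_in − 0.04022 √h. At steady state dh/dt = 0:
Q_in = 0.04022 √h_ss ⇒ √h_ss = 0.08549/0.04022 = 2.12556.
h_ss = 2.12556² = 4.51800 m. (Since h₀ = 8.704 m > h_ss, the level will fall toward this value.)

4.518 m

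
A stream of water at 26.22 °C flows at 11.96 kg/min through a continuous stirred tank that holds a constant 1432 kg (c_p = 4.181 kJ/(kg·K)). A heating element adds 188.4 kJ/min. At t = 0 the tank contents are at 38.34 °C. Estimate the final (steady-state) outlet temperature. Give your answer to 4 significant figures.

29.99 °C

M c_p dT/dt = ṁ c_p (T_in − T) + Q̇.
At steady state dT/dt = 0 ⇒ T_ss = T_in + Q̇/(ṁ c_p) = 26.22 + 188.4/(11.96·4.181) = 29.9876 °C.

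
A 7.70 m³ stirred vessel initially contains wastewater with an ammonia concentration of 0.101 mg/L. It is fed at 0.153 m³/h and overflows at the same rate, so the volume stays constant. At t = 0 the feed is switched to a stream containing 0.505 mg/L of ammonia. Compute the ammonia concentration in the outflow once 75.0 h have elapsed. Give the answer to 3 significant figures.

Mass balance on the solute (V constant): V dC/dt = Q(C_in − C).
So dC/dt = (C_in − C)/τ with τ = V/Q = 7.70/0.153 = 50.327 h.
C approaches C_in exponentially: C(t) = C_in + (C₀ − C_in) e^(−t/τ).
C(75.0) = 0.505 + (0.101 − 0.505)·e^(−75.0/50.327) = 0.505 + (-0.40400)·0.22531 = 0.41397 mg/L.

0.414 mg/L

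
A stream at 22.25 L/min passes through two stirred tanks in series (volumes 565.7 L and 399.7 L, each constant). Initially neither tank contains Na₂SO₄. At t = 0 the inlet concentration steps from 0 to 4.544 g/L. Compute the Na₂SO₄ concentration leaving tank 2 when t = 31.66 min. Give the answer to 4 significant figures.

Each tank obeys Vᵢ dCᵢ/dt = Q(Cᵢ₋₁ − Cᵢ), so τᵢ = Vᵢ/Q.
τ₁ = 565.7/22.25 = 25.4247 min; τ₂ = 399.7/22.25 = 17.9640 min.
Tank 1: C₁ = C_in(1 − e^(−t/τ₁)). Tank 2 (τ₁ ≠ τ₂): C₂ = C_in[1 − (τ₁ e^(−t/τ₁) − τ₂ e^(−t/τ₂))/(τ₁ − τ₂)].
At t = 31.66: e^(−t/τ₁) = 0.287870, e^(−t/τ₂) = 0.171631.
C₂ = 4.544·[1 − (25.4247·0.287870 − 17.9640·0.171631)/(7.46067)] = 4.544·0.432244 = 1.96412 g/L.

1.964 g/L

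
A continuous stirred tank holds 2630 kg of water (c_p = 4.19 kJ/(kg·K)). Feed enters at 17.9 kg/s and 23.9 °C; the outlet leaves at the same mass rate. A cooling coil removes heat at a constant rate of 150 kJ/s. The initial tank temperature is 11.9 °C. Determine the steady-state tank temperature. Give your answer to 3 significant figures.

First-law balance (no shaft work): M c_p dT/dt = ṁ c_p (T_in − T) − 150.
At steady state dT/dt = 0 ⇒ T_ss = T_in − Q̇/(ṁ c_p) = 23.9 − 150/(17.9·4.19) = 21.900 °C.

21.9 °C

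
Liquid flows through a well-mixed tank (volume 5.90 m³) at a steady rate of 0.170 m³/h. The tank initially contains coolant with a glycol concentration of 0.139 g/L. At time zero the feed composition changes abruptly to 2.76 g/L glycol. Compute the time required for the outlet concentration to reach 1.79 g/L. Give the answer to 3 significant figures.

Mass balance on the solute (V constant): V dC/dt = Q(C_in − C), so τ = V/Q = 34.706 h.
C(t) = C_in + (C₀ − C_in) e^(−t/τ). Set C = 1.79 and solve for t:
e^(−t/τ) = (C − C_in)/(C₀ − C_in) = (1.79 − 2.76)/(0.139 − 2.76) = 0.37009
t = −τ ln(…) = 34.706 × 0.99402 = 34.498 h.

34.5 h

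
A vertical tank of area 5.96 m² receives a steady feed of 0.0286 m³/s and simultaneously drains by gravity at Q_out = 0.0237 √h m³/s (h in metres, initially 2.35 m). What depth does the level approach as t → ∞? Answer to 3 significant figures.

1.46 m

Level balance: A dh/dt = 0.0286 − 0.0237 √h. Setting dh/dt = 0:
Q_in = 0.0237 √h_ss ⇒ √h_ss = 0.0286/0.0237 = 1.2068.
h_ss = 1.2068² = 1.4562 m. (Since h₀ = 2.35 m > h_ss, the level will fall toward this value.)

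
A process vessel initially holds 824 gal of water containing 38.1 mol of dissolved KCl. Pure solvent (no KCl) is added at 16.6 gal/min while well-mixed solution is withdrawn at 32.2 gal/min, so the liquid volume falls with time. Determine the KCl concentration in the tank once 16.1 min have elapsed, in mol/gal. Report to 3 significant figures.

0.0314 mol/gal

Total volume: dV/dt = Q_in − Q_out = -15.600 gal/min, so V(t) = 824 − 15.600 t and V(16.1) = 572.84 gal.
Solute balance: dm/dt = 0 − Q_out C = −Q_out m/V(t).
Separate: dm/m = −Q_out dt/V(t) ⇒ ln(m/m₀) = −(Q_out/(Q_in−Q_out)) ln(V/V₀).
m = m₀ (V₀/V)^(Q_out/(Q_in−Q_out)) = 38.1 × (824/572.84)^(-2.0641) = 17.989 mol.
C = m/V = 17.989/572.84 = 0.031404 mol/gal.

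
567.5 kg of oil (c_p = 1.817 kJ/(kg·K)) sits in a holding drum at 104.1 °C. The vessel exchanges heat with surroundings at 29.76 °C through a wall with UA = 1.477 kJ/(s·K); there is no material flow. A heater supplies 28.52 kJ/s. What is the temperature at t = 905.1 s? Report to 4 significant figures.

Lumped-capacitance energy balance: M c_p dT/dt = UA(T_amb − T) + Q̇.
dT/dt = (T_ss − T)/τ with T_ss = T_amb + Q̇/UA = 29.76 + 28.52/1.477 = 49.0694 °C, τ = M c_p/UA = 567.5·1.817/1.477 = 698.136 s.
Integrating: T(t) = T_ss + (T₀ − T_ss) e^(−t/τ).
T(905.1) = 49.0694 + (55.0306)·0.273501 = 64.1203 °C.

64.12 °C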